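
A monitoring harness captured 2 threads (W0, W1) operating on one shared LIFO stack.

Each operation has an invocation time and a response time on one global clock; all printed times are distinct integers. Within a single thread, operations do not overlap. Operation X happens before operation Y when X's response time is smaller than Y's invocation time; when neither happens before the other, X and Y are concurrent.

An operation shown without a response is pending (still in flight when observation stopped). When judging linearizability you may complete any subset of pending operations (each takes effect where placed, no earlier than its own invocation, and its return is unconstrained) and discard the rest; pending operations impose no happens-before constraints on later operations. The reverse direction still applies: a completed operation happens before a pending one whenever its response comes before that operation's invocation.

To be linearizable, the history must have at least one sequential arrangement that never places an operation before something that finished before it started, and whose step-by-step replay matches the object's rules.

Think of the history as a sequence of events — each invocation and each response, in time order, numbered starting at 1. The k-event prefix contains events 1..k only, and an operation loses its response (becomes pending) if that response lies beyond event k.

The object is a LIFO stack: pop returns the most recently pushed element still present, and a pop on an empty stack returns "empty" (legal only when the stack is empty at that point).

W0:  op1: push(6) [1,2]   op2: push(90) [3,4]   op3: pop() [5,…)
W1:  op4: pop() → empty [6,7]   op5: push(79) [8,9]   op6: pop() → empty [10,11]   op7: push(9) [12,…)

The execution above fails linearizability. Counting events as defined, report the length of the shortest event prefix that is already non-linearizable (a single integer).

one valid order for events 1..6 is op1, op2:
after step 1 (op1 push(6)): stack <6>
after step 2 (op2 push(90)): stack <6,90>
adding event 7 (op4 responds at 7) leaves no legal real-time order
including or dropping the 1 pending operation (op3) in any combination fails
one such order, op1, op2, op4 (pending dropped), breaks at step 3 where op4 pop() → empty is illegal

7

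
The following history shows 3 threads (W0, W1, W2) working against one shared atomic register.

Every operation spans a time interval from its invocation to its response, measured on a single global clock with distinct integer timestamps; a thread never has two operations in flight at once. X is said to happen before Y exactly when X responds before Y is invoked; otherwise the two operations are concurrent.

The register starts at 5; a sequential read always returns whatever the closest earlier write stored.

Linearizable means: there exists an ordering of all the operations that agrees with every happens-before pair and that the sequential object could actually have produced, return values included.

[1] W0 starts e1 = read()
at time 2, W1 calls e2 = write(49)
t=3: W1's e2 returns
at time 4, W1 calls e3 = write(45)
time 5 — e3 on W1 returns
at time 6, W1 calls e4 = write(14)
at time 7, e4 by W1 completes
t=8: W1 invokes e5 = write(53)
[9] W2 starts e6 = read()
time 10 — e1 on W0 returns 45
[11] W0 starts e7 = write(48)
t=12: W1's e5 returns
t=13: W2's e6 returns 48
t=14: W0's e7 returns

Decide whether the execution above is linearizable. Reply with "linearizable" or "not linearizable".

a witness: e2, e3, e1, e4, e5, e7, e6
1. e2 write(49), leaving value 49
2. e3 write(45), leaving value 45
3. e1 read() → 45, leaving value 45
4. e4 write(14), leaving value 14
5. e5 write(53), leaving value 53
6. e7 write(48), leaving value 48
7. e6 read() → 48, leaving value 48

linearizable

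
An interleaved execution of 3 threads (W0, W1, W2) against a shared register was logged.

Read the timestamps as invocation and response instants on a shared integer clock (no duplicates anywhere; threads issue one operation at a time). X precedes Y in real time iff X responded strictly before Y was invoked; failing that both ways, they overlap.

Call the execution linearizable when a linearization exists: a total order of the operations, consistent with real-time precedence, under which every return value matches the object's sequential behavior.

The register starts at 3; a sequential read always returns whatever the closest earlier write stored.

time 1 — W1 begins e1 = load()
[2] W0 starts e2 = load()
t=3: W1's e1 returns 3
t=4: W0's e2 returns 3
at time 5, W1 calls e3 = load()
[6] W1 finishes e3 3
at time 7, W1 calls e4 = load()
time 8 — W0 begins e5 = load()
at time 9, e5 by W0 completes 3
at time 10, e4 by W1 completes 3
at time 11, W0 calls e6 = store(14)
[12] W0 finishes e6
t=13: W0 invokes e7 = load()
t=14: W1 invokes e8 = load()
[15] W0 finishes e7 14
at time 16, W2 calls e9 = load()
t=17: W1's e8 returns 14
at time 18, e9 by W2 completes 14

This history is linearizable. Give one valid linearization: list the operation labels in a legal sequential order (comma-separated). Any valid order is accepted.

e1, e2, e3, e4, e5, e6, e7, e8, e9

step 1: e1 load() → 3 — value 3
step 2: e2 load() → 3 — value 3
step 3: e3 load() → 3 — value 3
step 4: e4 load() → 3 — value 3
step 5: e5 load() → 3 — value 3
step 6: e6 store(14) — value 14
step 7: e7 load() → 14 — value 14
step 8: e8 load() → 14 — value 14
step 9: e9 load() → 14 — value 14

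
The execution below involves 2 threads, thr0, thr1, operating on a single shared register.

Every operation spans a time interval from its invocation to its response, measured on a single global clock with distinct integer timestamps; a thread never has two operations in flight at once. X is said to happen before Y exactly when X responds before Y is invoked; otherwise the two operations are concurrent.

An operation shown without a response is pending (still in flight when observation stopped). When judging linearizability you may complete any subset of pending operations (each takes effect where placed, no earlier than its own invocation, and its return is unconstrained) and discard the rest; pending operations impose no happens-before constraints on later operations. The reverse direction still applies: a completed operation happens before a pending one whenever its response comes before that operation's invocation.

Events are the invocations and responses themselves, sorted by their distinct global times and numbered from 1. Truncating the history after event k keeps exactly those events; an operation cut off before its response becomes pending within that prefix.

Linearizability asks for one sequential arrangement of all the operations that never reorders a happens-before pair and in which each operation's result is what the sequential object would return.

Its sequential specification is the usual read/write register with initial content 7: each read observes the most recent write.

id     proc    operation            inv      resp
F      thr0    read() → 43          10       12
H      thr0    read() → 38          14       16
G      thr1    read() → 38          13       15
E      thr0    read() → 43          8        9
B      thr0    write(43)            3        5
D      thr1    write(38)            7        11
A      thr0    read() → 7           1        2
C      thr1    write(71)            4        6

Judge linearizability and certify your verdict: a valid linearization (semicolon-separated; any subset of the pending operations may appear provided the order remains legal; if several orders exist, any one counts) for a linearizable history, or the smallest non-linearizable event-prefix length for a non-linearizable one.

linearizable — witness: A; C; B; E; F; D; G; H

1. A read() → 7, leaving value 7
2. C write(71), leaving value 71
3. B write(43), leaving value 43
4. E read() → 43, leaving value 43
5. F read() → 43, leaving value 43
6. D write(38), leaving value 38
7. G read() → 38, leaving value 38
8. H read() → 38, leaving value 38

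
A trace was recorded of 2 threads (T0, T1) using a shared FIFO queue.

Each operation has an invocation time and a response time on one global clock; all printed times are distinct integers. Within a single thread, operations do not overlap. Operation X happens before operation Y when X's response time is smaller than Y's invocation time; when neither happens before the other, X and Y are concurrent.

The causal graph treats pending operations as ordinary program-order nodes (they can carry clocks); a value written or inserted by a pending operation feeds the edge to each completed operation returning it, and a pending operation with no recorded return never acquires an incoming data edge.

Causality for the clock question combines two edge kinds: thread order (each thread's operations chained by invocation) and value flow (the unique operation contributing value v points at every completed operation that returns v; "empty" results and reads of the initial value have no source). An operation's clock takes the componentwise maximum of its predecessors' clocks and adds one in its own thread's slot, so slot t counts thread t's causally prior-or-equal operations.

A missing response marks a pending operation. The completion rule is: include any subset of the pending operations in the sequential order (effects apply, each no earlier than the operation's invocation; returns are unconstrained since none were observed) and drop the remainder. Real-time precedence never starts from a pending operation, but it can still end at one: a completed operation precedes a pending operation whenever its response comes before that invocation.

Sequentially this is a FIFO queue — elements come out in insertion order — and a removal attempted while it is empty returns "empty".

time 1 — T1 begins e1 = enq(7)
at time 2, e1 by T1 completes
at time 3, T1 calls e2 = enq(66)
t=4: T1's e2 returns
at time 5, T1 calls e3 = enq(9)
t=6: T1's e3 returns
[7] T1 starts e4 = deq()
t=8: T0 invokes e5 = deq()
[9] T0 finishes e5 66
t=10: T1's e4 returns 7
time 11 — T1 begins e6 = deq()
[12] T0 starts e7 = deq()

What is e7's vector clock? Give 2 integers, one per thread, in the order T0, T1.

(2, 2)

root op e1, invoked 1: fresh clock plus T1's own tick → (0, 1)
e2 (invocation 3): componentwise max over VC(e1)=(0, 1), +1 at T1, giving (0, 2)
e3 (invocation 5): componentwise max over VC(e2)=(0, 2), +1 at T1, giving (0, 3)
e5 (invocation 8): componentwise max over VC(e2)=(0, 2), +1 at T0, giving (1, 2)
e4 (invocation 7): componentwise max over VC(e1)=(0, 1), VC(e3)=(0, 3), +1 at T1, giving (0, 4)
e7 (invocation 12): componentwise max over VC(e5)=(1, 2), +1 at T0, giving (2, 2)
e6 (invocation 11): componentwise max over VC(e4)=(0, 4), +1 at T1, giving (0, 5)
target: VC(e7) = (2, 2)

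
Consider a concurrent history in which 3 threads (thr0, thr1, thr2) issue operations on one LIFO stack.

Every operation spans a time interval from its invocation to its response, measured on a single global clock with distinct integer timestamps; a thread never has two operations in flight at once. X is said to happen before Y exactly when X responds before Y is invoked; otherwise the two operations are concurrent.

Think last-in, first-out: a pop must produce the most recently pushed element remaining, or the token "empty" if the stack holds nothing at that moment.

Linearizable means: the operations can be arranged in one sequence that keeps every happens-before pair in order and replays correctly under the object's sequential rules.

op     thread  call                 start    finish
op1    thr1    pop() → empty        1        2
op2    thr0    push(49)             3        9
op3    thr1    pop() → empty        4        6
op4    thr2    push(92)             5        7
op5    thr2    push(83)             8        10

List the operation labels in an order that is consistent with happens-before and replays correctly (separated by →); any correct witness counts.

op1 → op3 → op2 → op4 → op5

1. op1 pop() → empty, leaving stack <>
2. op3 pop() → empty, leaving stack <>
3. op2 push(49), leaving stack <49>
4. op4 push(92), leaving stack <49,92>
5. op5 push(83), leaving stack <49,92,83>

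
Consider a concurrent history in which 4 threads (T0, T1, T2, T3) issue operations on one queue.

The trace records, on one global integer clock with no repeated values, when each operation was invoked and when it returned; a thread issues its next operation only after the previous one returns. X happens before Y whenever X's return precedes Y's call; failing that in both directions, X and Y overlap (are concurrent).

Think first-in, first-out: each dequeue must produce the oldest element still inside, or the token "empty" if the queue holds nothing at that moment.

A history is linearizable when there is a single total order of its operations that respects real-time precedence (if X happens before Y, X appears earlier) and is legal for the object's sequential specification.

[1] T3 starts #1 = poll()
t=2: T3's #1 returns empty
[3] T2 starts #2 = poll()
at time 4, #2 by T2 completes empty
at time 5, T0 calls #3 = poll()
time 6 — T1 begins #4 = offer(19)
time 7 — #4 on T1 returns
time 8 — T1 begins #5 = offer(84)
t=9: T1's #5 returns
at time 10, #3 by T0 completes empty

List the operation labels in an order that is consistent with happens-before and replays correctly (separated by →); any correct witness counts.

#1 → #2 → #3 → #4 → #5

step 1: #1 poll() → empty — queue <>
step 2: #2 poll() → empty — queue <>
step 3: #3 poll() → empty — queue <>
step 4: #4 offer(19) — queue <19>
step 5: #5 offer(84) — queue <19,84>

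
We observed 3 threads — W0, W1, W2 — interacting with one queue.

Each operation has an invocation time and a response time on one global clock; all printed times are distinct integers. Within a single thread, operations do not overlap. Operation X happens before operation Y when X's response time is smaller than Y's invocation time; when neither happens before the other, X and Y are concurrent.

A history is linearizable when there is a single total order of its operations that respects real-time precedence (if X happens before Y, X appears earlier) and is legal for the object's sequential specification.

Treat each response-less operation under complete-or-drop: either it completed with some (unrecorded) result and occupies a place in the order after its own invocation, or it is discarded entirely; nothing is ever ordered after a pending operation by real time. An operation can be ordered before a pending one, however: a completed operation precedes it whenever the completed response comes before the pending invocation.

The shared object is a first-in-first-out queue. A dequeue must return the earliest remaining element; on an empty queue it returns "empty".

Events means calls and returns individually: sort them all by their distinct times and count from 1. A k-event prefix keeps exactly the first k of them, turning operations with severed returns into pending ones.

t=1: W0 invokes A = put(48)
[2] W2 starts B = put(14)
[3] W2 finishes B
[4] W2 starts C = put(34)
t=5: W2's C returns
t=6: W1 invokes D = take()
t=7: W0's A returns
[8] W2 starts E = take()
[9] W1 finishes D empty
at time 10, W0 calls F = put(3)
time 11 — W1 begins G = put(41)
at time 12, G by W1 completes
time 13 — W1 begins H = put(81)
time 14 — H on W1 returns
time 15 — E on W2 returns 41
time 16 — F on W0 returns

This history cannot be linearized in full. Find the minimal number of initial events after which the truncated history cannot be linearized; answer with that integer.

one valid order for events 1..8 is A, B, C:
after step 1 (A put(48)): queue <48>
after step 2 (B put(14)): queue <48,14>
after step 3 (C put(34)): queue <48,14,34>
include event 9 — D responding at 9 — and every candidate order breaks
include/drop combinations of the 1 pending operation (E) were all tried; none helps
for example A, B, C, D (pending dropped) fails at step 4: D take() → empty is not legal there
for example B, A, C, D (pending dropped) fails at step 4: D take() → empty is not legal there

9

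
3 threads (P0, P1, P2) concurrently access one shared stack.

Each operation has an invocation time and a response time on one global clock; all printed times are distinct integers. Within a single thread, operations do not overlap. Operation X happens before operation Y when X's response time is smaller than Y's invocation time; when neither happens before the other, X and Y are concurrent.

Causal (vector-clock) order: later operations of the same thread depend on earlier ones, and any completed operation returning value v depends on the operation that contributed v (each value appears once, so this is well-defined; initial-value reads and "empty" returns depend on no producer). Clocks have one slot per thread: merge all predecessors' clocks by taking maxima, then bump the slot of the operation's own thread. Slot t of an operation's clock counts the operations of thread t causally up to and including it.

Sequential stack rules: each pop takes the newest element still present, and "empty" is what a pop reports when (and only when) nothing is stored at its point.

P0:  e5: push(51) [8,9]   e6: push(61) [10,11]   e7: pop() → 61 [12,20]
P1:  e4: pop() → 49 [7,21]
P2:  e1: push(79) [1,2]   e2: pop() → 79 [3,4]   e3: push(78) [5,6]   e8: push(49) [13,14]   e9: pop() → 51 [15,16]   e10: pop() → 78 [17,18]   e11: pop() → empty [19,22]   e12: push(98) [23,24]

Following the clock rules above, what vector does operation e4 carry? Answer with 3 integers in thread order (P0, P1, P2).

e1 (invocation 1): nothing precedes it; P2's component alone gives (0, 0, 1)
e5 (invocation 8): nothing precedes it; P0's component alone gives (1, 0, 0)
invoked at 3, e2 merges VC(e1)=(0, 0, 1) and bumps P2's slot → (0, 0, 2)
invoked at 10, e6 merges VC(e5)=(1, 0, 0) and bumps P0's slot → (2, 0, 0)
invoked at 5, e3 merges VC(e2)=(0, 0, 2) and bumps P2's slot → (0, 0, 3)
invoked at 12, e7 merges VC(e6)=(2, 0, 0) and bumps P0's slot → (3, 0, 0)
invoked at 13, e8 merges VC(e3)=(0, 0, 3) and bumps P2's slot → (0, 0, 4)
invoked at 7, e4 merges VC(e8)=(0, 0, 4) and bumps P1's slot → (0, 1, 4)
invoked at 15, e9 merges VC(e5)=(1, 0, 0), VC(e8)=(0, 0, 4) and bumps P2's slot → (1, 0, 5)
invoked at 17, e10 merges VC(e3)=(0, 0, 3), VC(e9)=(1, 0, 5) and bumps P2's slot → (1, 0, 6)
invoked at 19, e11 merges VC(e10)=(1, 0, 6) and bumps P2's slot → (1, 0, 7)
invoked at 23, e12 merges VC(e11)=(1, 0, 7) and bumps P2's slot → (1, 0, 8)
target: VC(e4) = (0, 1, 4)

(0, 1, 4)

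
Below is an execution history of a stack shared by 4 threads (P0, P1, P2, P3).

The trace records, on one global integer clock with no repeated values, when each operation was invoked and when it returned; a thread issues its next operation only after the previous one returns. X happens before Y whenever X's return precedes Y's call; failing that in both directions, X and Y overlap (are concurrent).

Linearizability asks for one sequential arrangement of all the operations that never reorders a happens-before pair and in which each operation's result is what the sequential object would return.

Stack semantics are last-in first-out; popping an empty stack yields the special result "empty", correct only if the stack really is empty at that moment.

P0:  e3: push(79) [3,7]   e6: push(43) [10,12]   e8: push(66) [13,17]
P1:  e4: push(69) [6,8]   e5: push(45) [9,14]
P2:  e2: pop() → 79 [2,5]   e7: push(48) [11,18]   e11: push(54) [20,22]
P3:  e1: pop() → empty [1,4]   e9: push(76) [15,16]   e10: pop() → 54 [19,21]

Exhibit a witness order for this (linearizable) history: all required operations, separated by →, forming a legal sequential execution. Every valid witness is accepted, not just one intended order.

e1 → e3 → e2 → e4 → e5 → e6 → e7 → e8 → e9 → e11 → e10

after step 1 (e1 pop() → empty): stack <>
after step 2 (e3 push(79)): stack <79>
after step 3 (e2 pop() → 79): stack <>
after step 4 (e4 push(69)): stack <69>
after step 5 (e5 push(45)): stack <69,45>
after step 6 (e6 push(43)): stack <69,45,43>
after step 7 (e7 push(48)): stack <69,45,43,48>
after step 8 (e8 push(66)): stack <69,45,43,48,66>
after step 9 (e9 push(76)): stack <69,45,43,48,66,76>
after step 10 (e11 push(54)): stack <69,45,43,48,66,76,54>
after step 11 (e10 pop() → 54): stack <69,45,43,48,66,76>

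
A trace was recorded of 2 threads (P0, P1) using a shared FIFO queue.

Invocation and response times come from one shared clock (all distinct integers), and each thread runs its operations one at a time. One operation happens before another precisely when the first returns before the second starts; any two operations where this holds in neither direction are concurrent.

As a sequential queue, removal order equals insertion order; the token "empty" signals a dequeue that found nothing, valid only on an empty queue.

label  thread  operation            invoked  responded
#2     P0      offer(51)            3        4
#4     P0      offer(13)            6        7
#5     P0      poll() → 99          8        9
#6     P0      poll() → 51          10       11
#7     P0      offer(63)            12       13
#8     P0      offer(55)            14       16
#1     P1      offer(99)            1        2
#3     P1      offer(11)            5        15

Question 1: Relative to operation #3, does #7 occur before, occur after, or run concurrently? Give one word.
concurrent

#7 spans [12,13], #3 spans [5,15]
the intervals overlap in both directions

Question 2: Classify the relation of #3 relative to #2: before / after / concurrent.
after

#3 spans [5,15], #2 spans [3,4]
resp(#2)=4 < inv(#3)=5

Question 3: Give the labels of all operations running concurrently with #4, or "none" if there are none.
#3

concurrent with #4 ([6,7]): every op whose interval crosses 6..7
#1 [1,2]: before
#2 [3,4]: before
#3 [5,15]: concurrent
#5 [8,9]: after
#6 [10,11]: after
#7 [12,13]: after
#8 [14,16]: after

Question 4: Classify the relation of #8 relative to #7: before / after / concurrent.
after

#8 spans [14,16], #7 spans [12,13]
resp(#7)=13 < inv(#8)=14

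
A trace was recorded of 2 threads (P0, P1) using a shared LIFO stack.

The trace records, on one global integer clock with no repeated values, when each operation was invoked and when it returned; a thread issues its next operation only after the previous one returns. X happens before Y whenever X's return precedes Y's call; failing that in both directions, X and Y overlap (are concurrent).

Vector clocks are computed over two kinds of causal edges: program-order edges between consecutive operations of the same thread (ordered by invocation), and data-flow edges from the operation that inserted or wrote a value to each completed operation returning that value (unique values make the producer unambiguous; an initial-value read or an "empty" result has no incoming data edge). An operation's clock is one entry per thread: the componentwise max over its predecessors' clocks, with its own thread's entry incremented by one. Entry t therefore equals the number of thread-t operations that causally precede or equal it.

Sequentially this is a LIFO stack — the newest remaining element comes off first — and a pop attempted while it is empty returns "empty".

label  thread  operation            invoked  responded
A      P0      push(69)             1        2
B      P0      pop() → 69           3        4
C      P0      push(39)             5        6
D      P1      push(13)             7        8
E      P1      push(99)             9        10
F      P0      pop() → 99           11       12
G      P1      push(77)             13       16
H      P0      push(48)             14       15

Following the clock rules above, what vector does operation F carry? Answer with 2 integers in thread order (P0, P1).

(4, 2)

D, invoked 7, has no incoming edges; only P1's bump applies → (0, 1)
A, invoked 1, has no incoming edges; only P0's bump applies → (1, 0)
E (invocation 9): componentwise max over VC(D)=(0, 1), +1 at P1, giving (0, 2)
B (invocation 3): componentwise max over VC(A)=(1, 0), +1 at P0, giving (2, 0)
G (invocation 13): componentwise max over VC(E)=(0, 2), +1 at P1, giving (0, 3)
C (invocation 5): componentwise max over VC(B)=(2, 0), +1 at P0, giving (3, 0)
F (invocation 11): componentwise max over VC(C)=(3, 0), VC(E)=(0, 2), +1 at P0, giving (4, 2)
H (invocation 14): componentwise max over VC(F)=(4, 2), +1 at P0, giving (5, 2)
target: VC(F) = (4, 2)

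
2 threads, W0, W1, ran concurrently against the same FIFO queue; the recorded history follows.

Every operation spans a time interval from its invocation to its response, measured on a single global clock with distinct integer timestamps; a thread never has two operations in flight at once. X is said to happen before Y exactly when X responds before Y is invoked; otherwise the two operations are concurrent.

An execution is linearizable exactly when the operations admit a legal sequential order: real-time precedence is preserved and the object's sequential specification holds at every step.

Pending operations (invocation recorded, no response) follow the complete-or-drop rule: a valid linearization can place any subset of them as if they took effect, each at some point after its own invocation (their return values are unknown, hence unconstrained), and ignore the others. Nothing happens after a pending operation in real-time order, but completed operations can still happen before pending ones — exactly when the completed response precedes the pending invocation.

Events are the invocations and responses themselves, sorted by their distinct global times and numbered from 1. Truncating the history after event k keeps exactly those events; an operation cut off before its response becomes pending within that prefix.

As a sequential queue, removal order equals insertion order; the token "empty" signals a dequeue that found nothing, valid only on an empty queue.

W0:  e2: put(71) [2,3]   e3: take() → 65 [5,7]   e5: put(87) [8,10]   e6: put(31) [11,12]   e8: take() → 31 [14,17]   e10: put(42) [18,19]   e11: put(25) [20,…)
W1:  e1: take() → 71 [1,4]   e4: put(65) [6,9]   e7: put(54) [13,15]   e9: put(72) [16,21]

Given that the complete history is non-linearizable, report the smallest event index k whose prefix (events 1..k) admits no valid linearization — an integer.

one valid order for events 1..16 is e2, e1, e4, e3, e5, e6, e7:
step 1: e2 put(71) — queue <71>
step 2: e1 take() → 71 — queue <>
step 3: e4 put(65) — queue <65>
step 4: e3 take() → 65 — queue <>
step 5: e5 put(87) — queue <87>
step 6: e6 put(31) — queue <87,31>
step 7: e7 put(54) — queue <87,31,54>
once event 17 joins (e8's response, time 17), exhaustive search finds no witness
including or dropping the 1 pending operation (e9) in any combination fails
sample order e1, e2, e3, e4, e5, e6, e7, e8 (pending dropped) stalls at step 1 — e1 take() → 71 has no legal effect
sample order e1, e2, e3, e4, e5, e6, e8, e7 (pending dropped) stalls at step 1 — e1 take() → 71 has no legal effect

17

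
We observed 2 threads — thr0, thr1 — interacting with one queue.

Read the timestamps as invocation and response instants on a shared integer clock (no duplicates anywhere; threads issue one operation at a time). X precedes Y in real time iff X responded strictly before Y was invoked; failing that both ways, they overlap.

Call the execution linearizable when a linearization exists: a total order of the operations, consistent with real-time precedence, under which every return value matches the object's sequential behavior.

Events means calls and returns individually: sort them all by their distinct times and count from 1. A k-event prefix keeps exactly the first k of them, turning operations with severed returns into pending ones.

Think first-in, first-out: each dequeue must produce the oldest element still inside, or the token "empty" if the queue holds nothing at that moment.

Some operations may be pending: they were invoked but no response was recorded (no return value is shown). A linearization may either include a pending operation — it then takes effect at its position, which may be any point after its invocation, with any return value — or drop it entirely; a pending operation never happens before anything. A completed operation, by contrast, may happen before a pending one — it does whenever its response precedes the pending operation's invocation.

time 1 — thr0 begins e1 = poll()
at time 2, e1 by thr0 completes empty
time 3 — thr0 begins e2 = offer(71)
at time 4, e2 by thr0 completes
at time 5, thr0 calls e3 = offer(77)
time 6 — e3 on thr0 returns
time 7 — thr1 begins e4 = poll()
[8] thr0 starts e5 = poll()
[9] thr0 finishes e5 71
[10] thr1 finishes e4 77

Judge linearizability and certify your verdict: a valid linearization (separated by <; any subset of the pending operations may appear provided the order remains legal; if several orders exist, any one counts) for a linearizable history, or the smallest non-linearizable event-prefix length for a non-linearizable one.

step 1: e1 poll() → empty — queue <>
step 2: e2 offer(71) — queue <71>
step 3: e3 offer(77) — queue <71,77>
step 4: e5 poll() → 71 — queue <77>
step 5: e4 poll() → 77 — queue <>

linearizable — witness: e1 < e2 < e3 < e5 < e4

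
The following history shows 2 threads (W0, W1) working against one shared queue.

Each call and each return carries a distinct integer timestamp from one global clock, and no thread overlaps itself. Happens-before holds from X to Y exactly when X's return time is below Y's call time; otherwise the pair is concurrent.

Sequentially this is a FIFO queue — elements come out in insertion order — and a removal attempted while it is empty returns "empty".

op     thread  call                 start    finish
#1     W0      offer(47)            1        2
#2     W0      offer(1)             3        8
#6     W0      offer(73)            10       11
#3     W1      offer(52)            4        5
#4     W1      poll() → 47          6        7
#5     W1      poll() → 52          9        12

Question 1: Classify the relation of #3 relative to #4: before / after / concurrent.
Answer: before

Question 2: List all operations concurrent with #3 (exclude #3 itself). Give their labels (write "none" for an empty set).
Answer: #2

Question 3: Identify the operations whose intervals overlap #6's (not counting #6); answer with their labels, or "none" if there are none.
Answer: #5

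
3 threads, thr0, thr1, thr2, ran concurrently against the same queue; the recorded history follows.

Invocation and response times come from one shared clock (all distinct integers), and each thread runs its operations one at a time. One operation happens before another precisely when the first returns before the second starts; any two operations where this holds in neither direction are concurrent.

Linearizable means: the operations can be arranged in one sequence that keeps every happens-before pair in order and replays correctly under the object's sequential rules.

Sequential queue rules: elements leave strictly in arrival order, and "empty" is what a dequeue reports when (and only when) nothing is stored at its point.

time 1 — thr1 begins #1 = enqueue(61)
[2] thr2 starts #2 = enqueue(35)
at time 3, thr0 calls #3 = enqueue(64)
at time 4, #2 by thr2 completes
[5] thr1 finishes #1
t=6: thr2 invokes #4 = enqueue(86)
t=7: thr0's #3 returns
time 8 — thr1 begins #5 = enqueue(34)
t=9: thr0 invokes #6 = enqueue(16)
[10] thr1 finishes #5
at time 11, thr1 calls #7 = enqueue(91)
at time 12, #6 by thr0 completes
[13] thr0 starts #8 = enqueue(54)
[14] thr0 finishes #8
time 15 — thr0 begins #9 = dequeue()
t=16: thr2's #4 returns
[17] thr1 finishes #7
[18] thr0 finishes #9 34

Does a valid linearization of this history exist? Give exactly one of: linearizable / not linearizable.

through event 17 a valid linearization exists; event 18 (#9 responding at time 18) ends that
real-time-consistent orders of the 9 completed operations: 266 — all fail the queue replay
sample order #1, #2, #3, #4, #5, #6, #7, #8, #9 stalls at step 9 — #9 dequeue() → 34 has no legal effect
sample order #1, #2, #3, #4, #5, #6, #8, #7, #9 stalls at step 9 — #9 dequeue() → 34 has no legal effect

not linearizable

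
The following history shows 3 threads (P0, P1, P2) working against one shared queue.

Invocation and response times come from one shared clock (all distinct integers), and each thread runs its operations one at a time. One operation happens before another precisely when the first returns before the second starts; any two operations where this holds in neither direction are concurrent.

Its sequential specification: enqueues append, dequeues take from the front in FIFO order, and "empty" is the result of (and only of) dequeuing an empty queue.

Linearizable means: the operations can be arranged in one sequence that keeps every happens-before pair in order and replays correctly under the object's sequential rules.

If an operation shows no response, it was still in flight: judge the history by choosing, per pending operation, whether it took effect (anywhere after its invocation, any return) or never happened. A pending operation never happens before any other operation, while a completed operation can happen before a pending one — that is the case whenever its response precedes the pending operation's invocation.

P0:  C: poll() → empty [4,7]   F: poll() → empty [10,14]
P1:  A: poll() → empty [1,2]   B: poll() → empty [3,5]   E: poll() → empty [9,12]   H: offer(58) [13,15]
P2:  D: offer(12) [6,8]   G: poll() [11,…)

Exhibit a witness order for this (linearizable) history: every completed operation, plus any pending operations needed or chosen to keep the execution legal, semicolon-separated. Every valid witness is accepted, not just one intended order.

step 1: A poll() → empty — queue <>
step 2: B poll() → empty — queue <>
step 3: C poll() → empty — queue <>
step 4: D offer(12) — queue <12>
step 5: G poll() (pending, included) — queue <>
step 6: E poll() → empty — queue <>
step 7: F poll() → empty — queue <>
step 8: H offer(58) — queue <58>

A; B; C; D; G; E; F; H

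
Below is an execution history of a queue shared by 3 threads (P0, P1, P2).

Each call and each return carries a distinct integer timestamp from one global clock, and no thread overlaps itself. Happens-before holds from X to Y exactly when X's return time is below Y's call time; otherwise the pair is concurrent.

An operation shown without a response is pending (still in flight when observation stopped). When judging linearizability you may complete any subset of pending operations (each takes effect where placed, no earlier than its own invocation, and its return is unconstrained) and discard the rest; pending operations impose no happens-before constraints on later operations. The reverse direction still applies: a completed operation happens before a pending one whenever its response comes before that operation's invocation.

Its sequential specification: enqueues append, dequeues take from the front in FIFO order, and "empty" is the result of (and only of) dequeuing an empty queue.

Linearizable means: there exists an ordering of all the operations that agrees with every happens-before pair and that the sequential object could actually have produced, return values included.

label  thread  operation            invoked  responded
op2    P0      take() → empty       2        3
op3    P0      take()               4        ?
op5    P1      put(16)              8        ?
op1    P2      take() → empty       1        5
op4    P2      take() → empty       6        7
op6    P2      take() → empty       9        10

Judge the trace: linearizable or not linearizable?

linearizable

witness order: op1, op2, op3, op4, op6
step 1: op1 take() → empty — queue <>
step 2: op2 take() → empty — queue <>
step 3: op3 take() (pending, included) — queue <>
step 4: op4 take() → empty — queue <>
step 5: op6 take() → empty — queue <>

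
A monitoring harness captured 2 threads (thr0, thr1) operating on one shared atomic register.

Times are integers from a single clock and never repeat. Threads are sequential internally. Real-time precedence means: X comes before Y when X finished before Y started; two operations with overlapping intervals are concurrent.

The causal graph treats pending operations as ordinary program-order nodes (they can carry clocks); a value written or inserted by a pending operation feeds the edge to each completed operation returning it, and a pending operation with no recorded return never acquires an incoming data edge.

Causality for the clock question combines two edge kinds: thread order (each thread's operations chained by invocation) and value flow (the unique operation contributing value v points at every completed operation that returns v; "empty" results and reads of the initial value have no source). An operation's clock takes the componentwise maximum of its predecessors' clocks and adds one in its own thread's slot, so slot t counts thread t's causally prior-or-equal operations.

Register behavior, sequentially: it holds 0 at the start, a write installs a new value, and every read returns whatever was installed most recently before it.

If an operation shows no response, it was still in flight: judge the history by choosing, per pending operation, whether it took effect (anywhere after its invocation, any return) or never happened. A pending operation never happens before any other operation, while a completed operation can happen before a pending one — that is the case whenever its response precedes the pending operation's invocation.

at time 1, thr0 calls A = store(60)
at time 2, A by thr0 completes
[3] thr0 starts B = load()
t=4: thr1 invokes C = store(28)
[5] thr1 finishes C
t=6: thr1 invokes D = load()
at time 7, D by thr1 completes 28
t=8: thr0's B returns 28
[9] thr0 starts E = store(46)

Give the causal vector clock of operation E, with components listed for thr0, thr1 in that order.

(3, 1)

no predecessors for C (invoked 4): thr1 increments from zero → (0, 1)
no predecessors for A (invoked 1): thr0 increments from zero → (1, 0)
invoked at 6, D merges VC(C)=(0, 1) and bumps thr1's slot → (0, 2)
invoked at 3, B merges VC(A)=(1, 0), VC(C)=(0, 1) and bumps thr0's slot → (2, 1)
invoked at 9, E merges VC(B)=(2, 1) and bumps thr0's slot → (3, 1)
target: VC(E) = (3, 1)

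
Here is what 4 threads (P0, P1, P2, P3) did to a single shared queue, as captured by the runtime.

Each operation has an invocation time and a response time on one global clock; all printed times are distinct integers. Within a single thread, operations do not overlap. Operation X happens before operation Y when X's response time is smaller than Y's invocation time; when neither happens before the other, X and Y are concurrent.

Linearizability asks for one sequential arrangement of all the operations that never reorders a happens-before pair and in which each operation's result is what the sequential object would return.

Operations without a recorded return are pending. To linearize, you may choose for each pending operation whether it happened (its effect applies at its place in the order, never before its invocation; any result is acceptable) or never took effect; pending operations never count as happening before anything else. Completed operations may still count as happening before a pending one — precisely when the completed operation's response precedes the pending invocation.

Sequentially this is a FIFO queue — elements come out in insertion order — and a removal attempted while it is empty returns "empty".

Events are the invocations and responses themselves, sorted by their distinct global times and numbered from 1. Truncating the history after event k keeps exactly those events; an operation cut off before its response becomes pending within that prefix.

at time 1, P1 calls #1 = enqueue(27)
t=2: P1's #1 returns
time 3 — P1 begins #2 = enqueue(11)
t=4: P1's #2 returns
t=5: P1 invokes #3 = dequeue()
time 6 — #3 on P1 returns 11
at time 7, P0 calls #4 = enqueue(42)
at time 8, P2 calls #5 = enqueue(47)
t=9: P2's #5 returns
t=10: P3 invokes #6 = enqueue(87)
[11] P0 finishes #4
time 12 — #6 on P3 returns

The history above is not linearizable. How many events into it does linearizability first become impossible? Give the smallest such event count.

events 1..5 are linearizable, e.g. via #1, #2:
1. #1 enqueue(27), leaving queue <27>
2. #2 enqueue(11), leaving queue <27,11>
with event 6 included (#3 responding at time 6), all real-time-consistent orders fail
e.g. #1, #2, #3: illegal at step 3, since #3 dequeue() → 11 cannot apply there

6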